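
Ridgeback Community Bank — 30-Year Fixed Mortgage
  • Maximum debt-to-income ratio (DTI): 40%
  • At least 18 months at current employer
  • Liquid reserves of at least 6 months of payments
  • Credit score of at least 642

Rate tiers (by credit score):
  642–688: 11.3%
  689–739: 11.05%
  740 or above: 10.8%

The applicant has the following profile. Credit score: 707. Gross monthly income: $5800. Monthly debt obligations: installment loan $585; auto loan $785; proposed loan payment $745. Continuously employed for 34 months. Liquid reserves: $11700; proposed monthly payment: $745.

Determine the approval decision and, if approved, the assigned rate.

Credit score 707 ≥ 642 (meets minimum)
Total monthly debts = (585 + 785 + 745) = 2,115. DTI: 2,115 ÷ 5,800 = 36.5%, within the 40% cap
Employment 34 ≥ 18 months
Liquid reserves cover 11,700/745 = 15.7 months — ≥ 6 required
All requirements met. Score 707 falls in the 689–739 tier → 11.05%.

Approved at 11.05%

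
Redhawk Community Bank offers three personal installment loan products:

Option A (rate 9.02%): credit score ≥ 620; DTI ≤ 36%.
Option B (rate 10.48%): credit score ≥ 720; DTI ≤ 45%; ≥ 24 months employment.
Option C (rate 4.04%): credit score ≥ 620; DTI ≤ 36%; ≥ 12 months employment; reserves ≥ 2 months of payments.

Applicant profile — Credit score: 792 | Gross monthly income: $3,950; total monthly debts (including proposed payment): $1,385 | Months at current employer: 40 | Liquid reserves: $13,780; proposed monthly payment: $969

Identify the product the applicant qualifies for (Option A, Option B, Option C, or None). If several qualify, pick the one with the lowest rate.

Option C

DTI = 1,385/3,950 = 35.1%.
Reserves = 13,780/969 = 14.2 months.
Option A: score 792 ≥ 620; DTI 35.1% ≤ 36% → qualifies.
Option B: score 792 ≥ 720; DTI 35.1% ≤ 45%; employment 40 ≥ 24 mo → qualifies.
Option C: score 792 ≥ 620; DTI 35.1% ≤ 36%; employment 40 ≥ 12 mo; reserves 14.2 ≥ 2 mo → qualifies.
Qualifying: Option A, Option B, Option C. Lowest rate is 4.04% → Option C.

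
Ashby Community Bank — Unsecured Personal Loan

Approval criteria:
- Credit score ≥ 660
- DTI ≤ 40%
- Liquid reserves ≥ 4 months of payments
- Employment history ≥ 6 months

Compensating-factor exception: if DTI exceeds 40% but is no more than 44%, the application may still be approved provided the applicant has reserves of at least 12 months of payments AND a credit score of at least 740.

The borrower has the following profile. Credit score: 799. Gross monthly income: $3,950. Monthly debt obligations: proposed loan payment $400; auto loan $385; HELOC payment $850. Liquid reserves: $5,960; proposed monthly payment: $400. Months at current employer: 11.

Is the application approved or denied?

Credit score 799 ≥ 660 (meets base)
Total debts = (400 + 385 + 850) = 1,635. DTI: 1,635 ÷ 3,950 = 41.4%, over the 40% base limit.
Liquid reserves cover 5,960/400 = 14.9 months — ≥ 4 required
Employment 11 ≥ 6 months
DTI 41.4% is within the 40%–44% exception band; checking compensating factors.
Override check — reserves: 14.9 mo (ok); score: 799 (ok).
Both override conditions satisfied; DTI exception granted.

Approved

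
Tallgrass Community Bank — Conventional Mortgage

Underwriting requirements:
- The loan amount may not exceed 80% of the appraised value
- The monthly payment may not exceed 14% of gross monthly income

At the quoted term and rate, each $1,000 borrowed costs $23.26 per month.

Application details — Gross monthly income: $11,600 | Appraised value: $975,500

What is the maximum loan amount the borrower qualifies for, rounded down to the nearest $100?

Payment cap: 14% × $11,600 = $1,624/month.
At $23.26 per $1,000, that supports 1,624/23.26 × 1,000 ≈ $69,819 → $69,800.
LTV cap: 80% × $975,500 = $780,400 → $780,400.
Binding constraint: payment-to-income.

$69,800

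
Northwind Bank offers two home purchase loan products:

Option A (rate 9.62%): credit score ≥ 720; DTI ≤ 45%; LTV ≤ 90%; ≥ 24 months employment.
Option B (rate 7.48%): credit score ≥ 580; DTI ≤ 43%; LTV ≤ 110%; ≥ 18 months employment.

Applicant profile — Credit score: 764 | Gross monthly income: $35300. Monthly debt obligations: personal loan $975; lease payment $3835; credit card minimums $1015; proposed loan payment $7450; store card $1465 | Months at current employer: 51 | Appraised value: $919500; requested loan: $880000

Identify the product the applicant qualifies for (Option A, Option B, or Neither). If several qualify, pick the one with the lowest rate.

Option B

Total debts = (975 + 3,835 + 1,015 + 7,450 + 1,465) = 14,740; DTI = 14,740/35,300 = 41.8%.
LTV = 880,000/919,500 = 95.7%.
Option A: score 764 ≥ 720; DTI 41.8% ≤ 45%; LTV 95.7% > 90%; employment 51 ≥ 24 mo → does not qualify.
Option B: score 764 ≥ 580; DTI 41.8% ≤ 43%; LTV 95.7% ≤ 110%; employment 51 ≥ 18 mo → qualifies.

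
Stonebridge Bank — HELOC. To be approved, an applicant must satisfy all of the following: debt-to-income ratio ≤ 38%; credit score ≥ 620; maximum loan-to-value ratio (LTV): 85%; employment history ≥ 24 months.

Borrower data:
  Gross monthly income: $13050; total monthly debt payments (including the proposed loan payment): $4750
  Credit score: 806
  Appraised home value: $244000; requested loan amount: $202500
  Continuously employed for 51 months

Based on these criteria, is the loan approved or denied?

Approved

DTI: 4,750 ÷ 13,050 = 36.4%, within the 38% cap
Credit score 806 ≥ 620 (meets)
LTV = 202,500/244,000 = 83% ≤ 85%
Employment 51 ≥ 24 months
All criteria satisfied.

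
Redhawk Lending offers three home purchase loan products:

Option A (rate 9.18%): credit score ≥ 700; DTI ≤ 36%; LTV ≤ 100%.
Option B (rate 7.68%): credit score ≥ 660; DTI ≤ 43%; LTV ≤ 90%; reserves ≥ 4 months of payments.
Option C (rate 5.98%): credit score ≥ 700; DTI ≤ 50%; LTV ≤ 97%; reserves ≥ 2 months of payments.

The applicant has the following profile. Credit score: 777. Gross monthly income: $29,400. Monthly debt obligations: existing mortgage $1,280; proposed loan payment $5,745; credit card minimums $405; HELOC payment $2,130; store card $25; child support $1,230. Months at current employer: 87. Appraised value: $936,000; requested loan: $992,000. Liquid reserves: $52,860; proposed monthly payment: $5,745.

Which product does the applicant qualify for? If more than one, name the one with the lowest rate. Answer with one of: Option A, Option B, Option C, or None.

None

Total debts = (1,280 + 5,745 + 405 + 2,130 + 25 + 1,230) = 10,815; DTI = 10,815/29,400 = 36.8%.
LTV = 992,000/936,000 = 106%.
Reserves = 52,860/5,745 = 9.2 months.
Option A: score 777 ≥ 700; DTI 36.8% > 36%; LTV 106% > 100% → does not qualify.
Option B: score 777 ≥ 660; DTI 36.8% ≤ 43%; LTV 106% > 90%; reserves 9.2 ≥ 4 mo → does not qualify.
Option C: score 777 ≥ 700; DTI 36.8% ≤ 50%; LTV 106% > 97%; reserves 9.2 ≥ 2 mo → does not qualify.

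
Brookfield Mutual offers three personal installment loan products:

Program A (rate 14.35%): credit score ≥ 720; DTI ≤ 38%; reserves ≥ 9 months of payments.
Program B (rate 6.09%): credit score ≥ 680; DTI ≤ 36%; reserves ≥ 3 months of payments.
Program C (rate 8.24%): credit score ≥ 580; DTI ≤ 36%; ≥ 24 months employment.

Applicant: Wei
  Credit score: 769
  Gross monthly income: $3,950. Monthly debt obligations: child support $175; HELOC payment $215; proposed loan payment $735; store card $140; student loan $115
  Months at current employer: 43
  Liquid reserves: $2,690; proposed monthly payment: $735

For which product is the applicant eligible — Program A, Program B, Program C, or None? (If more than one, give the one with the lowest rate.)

Total debts = (175 + 215 + 735 + 140 + 115) = 1,380; DTI = 1,380/3,950 = 34.9%.
Reserves = 2,690/735 = 3.7 months.
Program A: score 769 ≥ 720; DTI 34.9% ≤ 38%; reserves 3.7 < 9 mo → does not qualify.
Program B: score 769 ≥ 680; DTI 34.9% ≤ 36%; reserves 3.7 ≥ 3 mo → qualifies.
Program C: score 769 ≥ 580; DTI 34.9% ≤ 36%; employment 43 ≥ 24 mo → qualifies.
Qualifying: Program B, Program C. Lowest rate is 6.09% → Program B.

Program B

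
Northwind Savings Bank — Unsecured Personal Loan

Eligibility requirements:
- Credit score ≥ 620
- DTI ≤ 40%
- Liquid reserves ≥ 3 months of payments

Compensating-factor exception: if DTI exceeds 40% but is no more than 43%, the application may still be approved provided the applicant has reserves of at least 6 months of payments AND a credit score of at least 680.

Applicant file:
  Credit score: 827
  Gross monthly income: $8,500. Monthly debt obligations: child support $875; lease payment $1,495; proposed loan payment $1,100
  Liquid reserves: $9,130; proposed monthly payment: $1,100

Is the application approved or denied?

Credit score 827 ≥ 620 (meets base)
Total debts = (875 + 1,495 + 1,100) = 3,470. DTI = 3,470/8,500 = 40.8% > 40% — standard DTI limit exceeded.
Reserves = 9,130/1,100 = 8.3 months ≥ 3
40.8% falls in the override range (40%–43%), so the compensating-factor test applies.
Reserves 8.3 ≥ 6 months; credit score 827 ≥ 680.
Both override conditions satisfied; DTI exception granted.

Approved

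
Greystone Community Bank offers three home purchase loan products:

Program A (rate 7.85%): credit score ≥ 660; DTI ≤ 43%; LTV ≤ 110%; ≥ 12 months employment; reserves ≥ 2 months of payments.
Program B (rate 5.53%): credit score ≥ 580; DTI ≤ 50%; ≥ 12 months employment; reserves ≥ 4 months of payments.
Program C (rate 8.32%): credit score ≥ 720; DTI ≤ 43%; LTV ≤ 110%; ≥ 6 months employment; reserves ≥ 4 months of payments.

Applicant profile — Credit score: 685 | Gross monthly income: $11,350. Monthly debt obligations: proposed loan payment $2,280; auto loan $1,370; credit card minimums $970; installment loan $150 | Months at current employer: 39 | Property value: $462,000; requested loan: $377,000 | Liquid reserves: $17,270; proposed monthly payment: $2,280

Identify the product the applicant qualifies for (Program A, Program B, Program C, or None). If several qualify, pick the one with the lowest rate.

Program B

Total debts = (2,280 + 1,370 + 970 + 150) = 4,770; DTI = 4,770/11,350 = 42%.
LTV = 377,000/462,000 = 81.6%.
Reserves = 17,270/2,280 = 7.6 months.
Program A: score 685 ≥ 660; DTI 42% ≤ 43%; LTV 81.6% ≤ 110%; employment 39 ≥ 12 mo; reserves 7.6 ≥ 2 mo → qualifies.
Program B: score 685 ≥ 580; DTI 42% ≤ 50%; employment 39 ≥ 12 mo; reserves 7.6 ≥ 4 mo → qualifies.
Program C: score 685 < 720; DTI 42% ≤ 43%; LTV 81.6% ≤ 110%; employment 39 ≥ 6 mo; reserves 7.6 ≥ 4 mo → does not qualify.
Qualifying: Program A, Program B. Lowest rate is 5.53% → Program B.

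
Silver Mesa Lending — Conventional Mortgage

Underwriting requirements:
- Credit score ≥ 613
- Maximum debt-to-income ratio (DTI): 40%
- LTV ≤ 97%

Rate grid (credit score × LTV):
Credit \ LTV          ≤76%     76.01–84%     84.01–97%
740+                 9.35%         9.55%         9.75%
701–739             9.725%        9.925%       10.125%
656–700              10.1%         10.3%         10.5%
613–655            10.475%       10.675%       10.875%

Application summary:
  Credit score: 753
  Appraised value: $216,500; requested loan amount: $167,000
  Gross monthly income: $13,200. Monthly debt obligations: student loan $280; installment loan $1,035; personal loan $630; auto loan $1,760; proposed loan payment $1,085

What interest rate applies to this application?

Credit score 753 ≥ 613; Total monthly debts = (280 + 1,035 + 630 + 1,760 + 1,085) = 4,790. DTI: 4,790 ÷ 13,200 = 36.3%, within the 40% cap
Loan-to-value = 167,000/216,500 = 77.1% — pass (97% max)
Credit 753 → row 740+; LTV 77.1% → column 76.01–84%. Grid cell → 9.55%.

9.55%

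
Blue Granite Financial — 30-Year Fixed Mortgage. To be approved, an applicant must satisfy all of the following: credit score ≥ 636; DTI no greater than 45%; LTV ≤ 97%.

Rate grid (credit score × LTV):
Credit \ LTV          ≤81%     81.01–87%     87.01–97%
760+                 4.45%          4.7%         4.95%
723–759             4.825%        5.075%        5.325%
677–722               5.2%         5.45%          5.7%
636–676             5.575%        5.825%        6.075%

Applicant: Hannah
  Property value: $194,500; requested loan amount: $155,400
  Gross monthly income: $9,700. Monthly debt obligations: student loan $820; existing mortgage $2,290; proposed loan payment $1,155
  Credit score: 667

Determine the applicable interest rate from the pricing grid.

5.575%

Credit score 667 ≥ 636; Total monthly debts = (820 + 2,290 + 1,155) = 4,265. Debt-to-income = 4,265/9,700 = 44% — meets 45% limit
Loan-to-value = 155,400/194,500 = 79.9% — pass (97% max)
Row: 667 falls in 636–676. Column: 79.9% falls in ≤81%. Rate = 5.575%.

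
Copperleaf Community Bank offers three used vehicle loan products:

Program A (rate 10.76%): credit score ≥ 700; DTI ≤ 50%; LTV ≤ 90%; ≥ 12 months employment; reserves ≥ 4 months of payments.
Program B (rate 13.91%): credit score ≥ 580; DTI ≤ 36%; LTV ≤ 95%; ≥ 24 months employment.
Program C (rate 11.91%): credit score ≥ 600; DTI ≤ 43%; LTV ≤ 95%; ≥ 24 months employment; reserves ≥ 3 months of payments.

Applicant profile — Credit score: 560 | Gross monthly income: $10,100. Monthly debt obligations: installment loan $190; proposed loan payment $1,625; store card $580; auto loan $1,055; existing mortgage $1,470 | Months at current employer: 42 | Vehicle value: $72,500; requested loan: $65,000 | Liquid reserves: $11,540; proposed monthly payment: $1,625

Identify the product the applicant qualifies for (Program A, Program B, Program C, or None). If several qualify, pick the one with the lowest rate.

None

Total debts = (190 + 1,625 + 580 + 1,055 + 1,470) = 4,920; DTI = 4,920/10,100 = 48.7%.
LTV = 65,000/72,500 = 89.7%.
Reserves = 11,540/1,625 = 7.1 months.
Program A: score 560 < 700; DTI 48.7% ≤ 50%; LTV 89.7% ≤ 90%; employment 42 ≥ 12 mo; reserves 7.1 ≥ 4 mo → does not qualify.
Program B: score 560 < 580; DTI 48.7% > 36%; LTV 89.7% ≤ 95%; employment 42 ≥ 24 mo → does not qualify.
Program C: score 560 < 600; DTI 48.7% > 43%; LTV 89.7% ≤ 95%; employment 42 ≥ 24 mo; reserves 7.1 ≥ 3 mo → does not qualify.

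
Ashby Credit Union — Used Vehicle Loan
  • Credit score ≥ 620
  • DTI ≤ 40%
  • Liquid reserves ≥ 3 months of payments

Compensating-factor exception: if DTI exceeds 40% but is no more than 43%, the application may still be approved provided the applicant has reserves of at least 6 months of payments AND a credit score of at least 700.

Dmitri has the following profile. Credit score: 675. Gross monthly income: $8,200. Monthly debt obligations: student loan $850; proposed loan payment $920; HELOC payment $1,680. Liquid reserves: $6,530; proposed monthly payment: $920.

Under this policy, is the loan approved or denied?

Denied

Credit score 675 ≥ 620 (meets base)
Total debts = (850 + 920 + 1,680) = 3,450. DTI: 3,450 ÷ 8,200 = 42.1%, over the 40% base limit.
Reserves: 6,530 ÷ 920 = 7.1 months (meets 3-month minimum)
DTI 42.1% is within the 40%–43% exception band; checking compensating factors.
Reserves 7.1 ≥ 6 months; credit score 675 < 700.
Compensating-factor requirement not fully met.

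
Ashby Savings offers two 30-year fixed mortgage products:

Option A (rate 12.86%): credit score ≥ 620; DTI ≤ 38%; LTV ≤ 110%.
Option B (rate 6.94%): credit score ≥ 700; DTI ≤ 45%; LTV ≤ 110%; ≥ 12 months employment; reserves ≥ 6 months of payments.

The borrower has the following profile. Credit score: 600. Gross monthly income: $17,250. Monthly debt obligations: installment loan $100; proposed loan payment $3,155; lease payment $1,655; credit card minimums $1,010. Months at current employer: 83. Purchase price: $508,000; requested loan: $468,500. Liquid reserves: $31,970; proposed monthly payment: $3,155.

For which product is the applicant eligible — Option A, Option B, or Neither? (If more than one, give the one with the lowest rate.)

Total debts = (100 + 3,155 + 1,655 + 1,010) = 5,920; DTI = 5,920/17,250 = 34.3%.
LTV = 468,500/508,000 = 92.2%.
Reserves = 31,970/3,155 = 10.1 months.
Option A: score 600 < 620; DTI 34.3% ≤ 38%; LTV 92.2% ≤ 110% → does not qualify.
Option B: score 600 < 700; DTI 34.3% ≤ 45%; LTV 92.2% ≤ 110%; employment 83 ≥ 12 mo; reserves 10.1 ≥ 6 mo → does not qualify.

Neither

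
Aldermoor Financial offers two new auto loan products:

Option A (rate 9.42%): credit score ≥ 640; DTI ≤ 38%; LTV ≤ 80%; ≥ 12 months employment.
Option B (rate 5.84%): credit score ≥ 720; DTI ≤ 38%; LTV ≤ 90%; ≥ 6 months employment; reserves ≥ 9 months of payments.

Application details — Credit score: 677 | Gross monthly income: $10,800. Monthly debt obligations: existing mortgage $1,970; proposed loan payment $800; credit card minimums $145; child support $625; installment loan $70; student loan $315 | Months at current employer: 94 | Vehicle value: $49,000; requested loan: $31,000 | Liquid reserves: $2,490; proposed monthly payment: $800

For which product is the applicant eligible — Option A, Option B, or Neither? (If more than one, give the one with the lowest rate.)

Total debts = (1,970 + 800 + 145 + 625 + 70 + 315) = 3,925; DTI = 3,925/10,800 = 36.3%.
LTV = 31,000/49,000 = 63.3%.
Reserves = 2,490/800 = 3.1 months.
Option A: score 677 ≥ 640; DTI 36.3% ≤ 38%; LTV 63.3% ≤ 80%; employment 94 ≥ 12 mo → qualifies.
Option B: score 677 < 720; DTI 36.3% ≤ 38%; LTV 63.3% ≤ 90%; employment 94 ≥ 6 mo; reserves 3.1 < 9 mo → does not qualify.

Option A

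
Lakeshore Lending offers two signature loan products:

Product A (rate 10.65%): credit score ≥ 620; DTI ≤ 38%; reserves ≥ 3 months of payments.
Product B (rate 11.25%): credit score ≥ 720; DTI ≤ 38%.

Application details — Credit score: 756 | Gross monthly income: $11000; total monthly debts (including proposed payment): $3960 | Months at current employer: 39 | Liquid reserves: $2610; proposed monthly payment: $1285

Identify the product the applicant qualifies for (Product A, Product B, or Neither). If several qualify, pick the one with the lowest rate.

Product B

DTI = 3,960/11,000 = 36%.
Reserves = 2,610/1,285 = 2.0 months.
Product A: score 756 ≥ 620; DTI 36% ≤ 38%; reserves 2.0 < 3 mo → does not qualify.
Product B: score 756 ≥ 720; DTI 36% ≤ 38% → qualifies.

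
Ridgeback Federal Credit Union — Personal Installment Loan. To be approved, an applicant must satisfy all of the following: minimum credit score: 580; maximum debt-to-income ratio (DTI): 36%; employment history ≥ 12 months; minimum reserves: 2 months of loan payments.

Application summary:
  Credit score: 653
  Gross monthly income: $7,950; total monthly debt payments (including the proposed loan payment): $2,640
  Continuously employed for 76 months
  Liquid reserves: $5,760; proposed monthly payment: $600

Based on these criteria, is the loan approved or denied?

Approved

Credit score 653 ≥ 580 (meets)
Debt-to-income = 2,640/7,950 = 33.2% — meets 36% limit
Employment 76 ≥ 12 months
Liquid reserves cover 5,760/600 = 9.6 months — ≥ 2 required
All criteria satisfied.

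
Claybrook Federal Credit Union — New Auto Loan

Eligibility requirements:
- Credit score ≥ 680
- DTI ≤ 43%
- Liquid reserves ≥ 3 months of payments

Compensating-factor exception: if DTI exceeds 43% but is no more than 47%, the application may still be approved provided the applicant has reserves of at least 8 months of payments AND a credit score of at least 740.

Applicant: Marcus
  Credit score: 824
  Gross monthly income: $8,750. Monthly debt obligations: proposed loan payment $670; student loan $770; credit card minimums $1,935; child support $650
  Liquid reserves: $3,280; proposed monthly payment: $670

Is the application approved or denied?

Denied

Credit score 824 ≥ 680 (meets base)
Total debts = (670 + 770 + 1,935 + 650) = 4,025. DTI: 4,025 ÷ 8,750 = 46%, over the 43% base limit.
Liquid reserves cover 3,280/670 = 4.9 months — ≥ 3 required
DTI 46% is within the 43%–47% exception band; checking compensating factors.
Override check — reserves: 4.9 mo (short of 8); score: 824 (ok).
Compensating-factor requirement not fully met.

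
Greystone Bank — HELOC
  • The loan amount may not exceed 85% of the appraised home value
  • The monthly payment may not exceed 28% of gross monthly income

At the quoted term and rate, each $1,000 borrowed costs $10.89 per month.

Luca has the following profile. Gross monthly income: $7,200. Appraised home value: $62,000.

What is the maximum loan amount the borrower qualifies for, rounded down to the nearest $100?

$52,700

Payment cap: 28% × $7,200 = $2,016/month.
At $10.89 per $1,000, that supports 2,016/10.89 × 1,000 ≈ $185,123 → $185,100.
LTV cap: 85% × $62,000 = $52,700 → $52,700.
Binding constraint: loan-to-value.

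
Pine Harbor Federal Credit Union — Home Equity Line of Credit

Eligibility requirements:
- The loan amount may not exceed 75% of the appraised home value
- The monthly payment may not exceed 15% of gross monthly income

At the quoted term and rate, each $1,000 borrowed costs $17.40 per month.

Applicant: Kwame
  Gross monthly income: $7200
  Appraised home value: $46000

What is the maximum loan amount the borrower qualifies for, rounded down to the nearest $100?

$34,500

Payment cap: 15% × $7,200 = $1,080/month.
At $17.40 per $1,000, that supports 1,080/17.40 × 1,000 ≈ $62,068 → $62,000.
LTV cap: 75% × $46,000 = $34,500 → $34,500.
Binding constraint: loan-to-value.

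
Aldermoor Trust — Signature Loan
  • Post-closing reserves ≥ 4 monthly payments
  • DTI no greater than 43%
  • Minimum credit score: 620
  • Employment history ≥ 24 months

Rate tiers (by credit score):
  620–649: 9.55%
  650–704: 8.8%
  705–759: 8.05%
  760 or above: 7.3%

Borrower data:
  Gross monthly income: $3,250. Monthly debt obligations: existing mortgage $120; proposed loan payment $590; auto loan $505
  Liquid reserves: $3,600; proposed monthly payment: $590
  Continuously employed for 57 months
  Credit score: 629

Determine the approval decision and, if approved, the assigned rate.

Approved at 9.55%

Credit score 629 ≥ 620 (meets minimum)
Employment 57 ≥ 24 months
Total monthly debts = (120 + 590 + 505) = 1,215. Debt-to-income = 1,215/3,250 = 37.4% — meets 43% limit
Reserves: 3,600 ÷ 590 = 6.1 months (meets 4-month minimum)
All requirements met. Score 629 falls in the 620–649 tier → 9.55%.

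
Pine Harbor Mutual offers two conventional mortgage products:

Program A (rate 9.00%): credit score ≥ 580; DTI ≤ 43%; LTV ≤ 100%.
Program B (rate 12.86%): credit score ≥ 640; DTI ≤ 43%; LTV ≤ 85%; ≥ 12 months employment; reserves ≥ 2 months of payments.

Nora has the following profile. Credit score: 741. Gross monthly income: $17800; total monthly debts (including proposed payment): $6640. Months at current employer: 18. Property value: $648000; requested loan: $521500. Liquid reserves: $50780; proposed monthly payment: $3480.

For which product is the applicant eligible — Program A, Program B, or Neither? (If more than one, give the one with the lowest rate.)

Program A

DTI = 6,640/17,800 = 37.3%.
LTV = 521,500/648,000 = 80.5%.
Reserves = 50,780/3,480 = 14.6 months.
Program A: score 741 ≥ 580; DTI 37.3% ≤ 43%; LTV 80.5% ≤ 100% → qualifies.
Program B: score 741 ≥ 640; DTI 37.3% ≤ 43%; LTV 80.5% ≤ 85%; employment 18 ≥ 12 mo; reserves 14.6 ≥ 2 mo → qualifies.
Qualifying: Program A, Program B. Lowest rate is 9.00% → Program A.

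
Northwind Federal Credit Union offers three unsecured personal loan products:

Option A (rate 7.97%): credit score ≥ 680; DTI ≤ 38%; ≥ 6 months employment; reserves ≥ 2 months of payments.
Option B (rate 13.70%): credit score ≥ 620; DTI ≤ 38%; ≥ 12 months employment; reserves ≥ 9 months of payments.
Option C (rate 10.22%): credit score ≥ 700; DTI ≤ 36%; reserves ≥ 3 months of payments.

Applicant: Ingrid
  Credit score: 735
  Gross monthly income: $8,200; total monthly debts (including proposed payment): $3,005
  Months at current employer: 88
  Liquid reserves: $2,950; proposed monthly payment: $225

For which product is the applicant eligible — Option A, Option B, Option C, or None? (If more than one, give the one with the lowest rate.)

DTI = 3,005/8,200 = 36.6%.
Reserves = 2,950/225 = 13.1 months.
Option A: score 735 ≥ 680; DTI 36.6% ≤ 38%; employment 88 ≥ 6 mo; reserves 13.1 ≥ 2 mo → qualifies.
Option B: score 735 ≥ 620; DTI 36.6% ≤ 38%; employment 88 ≥ 12 mo; reserves 13.1 ≥ 9 mo → qualifies.
Option C: score 735 ≥ 700; DTI 36.6% > 36%; reserves 13.1 ≥ 3 mo → does not qualify.
Qualifying: Option A, Option B. Lowest rate is 7.97% → Option A.

Option A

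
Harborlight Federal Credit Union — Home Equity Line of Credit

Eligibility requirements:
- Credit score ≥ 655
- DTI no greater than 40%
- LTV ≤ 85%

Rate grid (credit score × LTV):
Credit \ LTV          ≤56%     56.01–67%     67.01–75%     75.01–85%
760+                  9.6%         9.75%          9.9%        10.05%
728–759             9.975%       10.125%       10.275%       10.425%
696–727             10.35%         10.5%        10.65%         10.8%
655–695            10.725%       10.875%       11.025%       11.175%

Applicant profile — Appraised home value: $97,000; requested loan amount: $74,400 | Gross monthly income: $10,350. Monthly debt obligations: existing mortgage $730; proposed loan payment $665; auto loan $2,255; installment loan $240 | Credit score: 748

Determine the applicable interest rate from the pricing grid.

10.425%

Credit score 748 ≥ 655; Total monthly debts = (730 + 665 + 2,255 + 240) = 3,890. DTI = 3,890/10,350 = 37.6% ≤ 40%
LTV = 74,400/97,000 = 76.7% ≤ 85%
Credit 748 → row 728–759; LTV 76.7% → column 75.01–85%. Grid cell → 10.425%.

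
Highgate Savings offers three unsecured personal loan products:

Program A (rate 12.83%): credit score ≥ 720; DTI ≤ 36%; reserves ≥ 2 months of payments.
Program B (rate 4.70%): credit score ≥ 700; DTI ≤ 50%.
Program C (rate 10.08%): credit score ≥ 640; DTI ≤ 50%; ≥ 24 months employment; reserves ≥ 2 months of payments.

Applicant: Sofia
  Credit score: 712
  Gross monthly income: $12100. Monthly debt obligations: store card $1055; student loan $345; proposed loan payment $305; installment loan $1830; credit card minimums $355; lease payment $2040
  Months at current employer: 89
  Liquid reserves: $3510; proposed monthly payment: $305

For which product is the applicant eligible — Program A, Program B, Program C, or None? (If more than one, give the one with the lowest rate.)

Total debts = (1,055 + 345 + 305 + 1,830 + 355 + 2,040) = 5,930; DTI = 5,930/12,100 = 49%.
Reserves = 3,510/305 = 11.5 months.
Program A: score 712 < 720; DTI 49% > 36%; reserves 11.5 ≥ 2 mo → does not qualify.
Program B: score 712 ≥ 700; DTI 49% ≤ 50% → qualifies.
Program C: score 712 ≥ 640; DTI 49% ≤ 50%; employment 89 ≥ 24 mo; reserves 11.5 ≥ 2 mo → qualifies.
Qualifying: Program B, Program C. Lowest rate is 4.70% → Program B.

Program B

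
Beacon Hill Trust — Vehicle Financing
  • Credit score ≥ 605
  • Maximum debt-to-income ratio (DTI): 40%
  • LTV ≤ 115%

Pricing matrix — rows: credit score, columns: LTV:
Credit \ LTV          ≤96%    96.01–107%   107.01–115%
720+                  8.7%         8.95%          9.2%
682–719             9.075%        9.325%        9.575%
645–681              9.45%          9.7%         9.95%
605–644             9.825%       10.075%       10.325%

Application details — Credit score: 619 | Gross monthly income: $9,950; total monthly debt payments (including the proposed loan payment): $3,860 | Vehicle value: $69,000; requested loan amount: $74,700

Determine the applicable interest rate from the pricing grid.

10.325%

Credit score 619 ≥ 605; DTI = 3,860/9,950 = 38.8% ≤ 40%
LTV: 74,700 ÷ 69,000 = 108.3%, within 115% cap
Credit 619 → row 605–644; LTV 108.3% → column 107.01–115%. Grid cell → 10.325%.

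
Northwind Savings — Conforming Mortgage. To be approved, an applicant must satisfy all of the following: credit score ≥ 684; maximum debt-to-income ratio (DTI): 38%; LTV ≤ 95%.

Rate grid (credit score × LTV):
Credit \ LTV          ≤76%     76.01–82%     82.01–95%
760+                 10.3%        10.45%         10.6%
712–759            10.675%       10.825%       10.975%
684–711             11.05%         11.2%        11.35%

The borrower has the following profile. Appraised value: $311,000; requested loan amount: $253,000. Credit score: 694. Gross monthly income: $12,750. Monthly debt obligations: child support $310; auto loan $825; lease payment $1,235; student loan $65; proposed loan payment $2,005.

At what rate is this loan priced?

11.2%

Credit score 694 ≥ 684; Total monthly debts = (310 + 825 + 1,235 + 65 + 2,005) = 4,440. DTI: 4,440 ÷ 12,750 = 34.8%, within the 38% cap
Loan-to-value = 253,000/311,000 = 81.4% — pass (95% max)
Credit 694 → row 684–711; LTV 81.4% → column 76.01–82%. Grid cell → 11.2%.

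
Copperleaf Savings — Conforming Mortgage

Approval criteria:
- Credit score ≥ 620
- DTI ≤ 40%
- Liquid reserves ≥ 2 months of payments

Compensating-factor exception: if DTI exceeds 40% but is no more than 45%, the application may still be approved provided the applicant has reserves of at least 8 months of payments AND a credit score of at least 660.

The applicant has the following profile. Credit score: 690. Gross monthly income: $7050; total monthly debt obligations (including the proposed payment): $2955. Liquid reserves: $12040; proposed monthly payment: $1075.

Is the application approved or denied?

Approved

Credit score 690 ≥ 620 (meets base)
DTI = 2,955/7,050 = 41.9% > 40% — standard DTI limit exceeded.
Reserves: 12,040 ÷ 1,075 = 11.2 months (meets 2-month minimum)
41.9% falls in the override range (40%–45%), so the compensating-factor test applies.
Reserves 11.2 ≥ 8 months; credit score 690 ≥ 660.
Both override conditions satisfied; DTI exception granted.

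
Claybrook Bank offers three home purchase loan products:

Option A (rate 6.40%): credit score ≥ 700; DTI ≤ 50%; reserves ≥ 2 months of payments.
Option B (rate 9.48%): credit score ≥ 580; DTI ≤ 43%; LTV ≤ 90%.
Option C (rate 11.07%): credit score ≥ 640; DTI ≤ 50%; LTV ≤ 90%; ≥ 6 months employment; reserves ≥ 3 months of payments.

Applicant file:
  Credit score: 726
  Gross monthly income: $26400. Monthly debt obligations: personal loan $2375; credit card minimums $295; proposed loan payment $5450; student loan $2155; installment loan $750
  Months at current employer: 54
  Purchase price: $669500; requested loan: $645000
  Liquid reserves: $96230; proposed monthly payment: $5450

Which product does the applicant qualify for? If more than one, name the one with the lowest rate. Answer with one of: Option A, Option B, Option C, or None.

Option A

Total debts = (2,375 + 295 + 5,450 + 2,155 + 750) = 11,025; DTI = 11,025/26,400 = 41.8%.
LTV = 645,000/669,500 = 96.3%.
Reserves = 96,230/5,450 = 17.7 months.
Option A: score 726 ≥ 700; DTI 41.8% ≤ 50%; reserves 17.7 ≥ 2 mo → qualifies.
Option B: score 726 ≥ 580; DTI 41.8% ≤ 43%; LTV 96.3% > 90% → does not qualify.
Option C: score 726 ≥ 640; DTI 41.8% ≤ 50%; LTV 96.3% > 90%; employment 54 ≥ 6 mo; reserves 17.7 ≥ 3 mo → does not qualify.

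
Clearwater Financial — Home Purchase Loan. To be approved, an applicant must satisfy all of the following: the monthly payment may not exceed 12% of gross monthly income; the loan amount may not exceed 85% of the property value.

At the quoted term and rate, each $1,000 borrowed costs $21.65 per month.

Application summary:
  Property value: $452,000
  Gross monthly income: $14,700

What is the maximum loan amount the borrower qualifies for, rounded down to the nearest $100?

Payment cap: 12% × $14,700 = $1,764/month.
At $21.65 per $1,000, that supports 1,764/21.65 × 1,000 ≈ $81,478 → $81,400.
LTV cap: 85% × $452,000 = $384,200 → $384,200.
Binding constraint: payment-to-income.

$81,400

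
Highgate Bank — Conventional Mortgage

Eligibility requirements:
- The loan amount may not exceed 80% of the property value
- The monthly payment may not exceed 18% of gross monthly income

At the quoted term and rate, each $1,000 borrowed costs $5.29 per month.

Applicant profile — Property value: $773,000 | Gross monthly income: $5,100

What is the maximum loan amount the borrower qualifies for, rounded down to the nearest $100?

Payment cap: 18% × $5,100 = $918/month.
At $5.29 per $1,000, that supports 918/5.29 × 1,000 ≈ $173,534 → $173,500.
LTV cap: 80% × $773,000 = $618,400 → $618,400.
Binding constraint: payment-to-income.

$173,500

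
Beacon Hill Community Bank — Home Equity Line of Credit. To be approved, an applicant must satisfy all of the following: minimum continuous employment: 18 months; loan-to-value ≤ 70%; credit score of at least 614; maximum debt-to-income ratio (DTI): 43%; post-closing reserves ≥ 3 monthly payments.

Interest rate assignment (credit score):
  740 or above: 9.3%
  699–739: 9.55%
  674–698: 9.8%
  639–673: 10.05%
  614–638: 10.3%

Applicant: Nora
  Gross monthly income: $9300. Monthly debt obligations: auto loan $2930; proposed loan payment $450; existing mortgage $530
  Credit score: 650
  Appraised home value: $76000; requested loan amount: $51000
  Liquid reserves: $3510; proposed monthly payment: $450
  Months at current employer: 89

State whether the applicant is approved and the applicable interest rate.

Credit score 650 ≥ 614 (meets minimum)
Reserves = 3,510/450 = 7.8 months ≥ 3
Total monthly debts = (2,930 + 450 + 530) = 3,910. DTI: 3,910 ÷ 9,300 = 42%, within the 43% cap
Employment 89 ≥ 18 months
Loan-to-value = 51,000/76,000 = 67.1% — pass (70% max)
All requirements met. Score 650 falls in the 639–673 tier → 10.05%.

Approved at 10.05%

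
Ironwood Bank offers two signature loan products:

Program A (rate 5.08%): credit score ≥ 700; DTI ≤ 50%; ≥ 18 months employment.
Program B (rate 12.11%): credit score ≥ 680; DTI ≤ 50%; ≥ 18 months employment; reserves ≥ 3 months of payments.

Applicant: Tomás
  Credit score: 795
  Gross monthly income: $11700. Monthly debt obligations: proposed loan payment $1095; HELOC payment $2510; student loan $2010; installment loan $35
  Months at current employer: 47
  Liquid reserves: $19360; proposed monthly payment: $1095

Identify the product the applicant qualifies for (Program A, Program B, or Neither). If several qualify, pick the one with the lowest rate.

Total debts = (1,095 + 2,510 + 2,010 + 35) = 5,650; DTI = 5,650/11,700 = 48.3%.
Reserves = 19,360/1,095 = 17.7 months.
Program A: score 795 ≥ 700; DTI 48.3% ≤ 50%; employment 47 ≥ 18 mo → qualifies.
Program B: score 795 ≥ 680; DTI 48.3% ≤ 50%; employment 47 ≥ 18 mo; reserves 17.7 ≥ 3 mo → qualifies.
Qualifying: Program A, Program B. Lowest rate is 5.08% → Program A.

Program A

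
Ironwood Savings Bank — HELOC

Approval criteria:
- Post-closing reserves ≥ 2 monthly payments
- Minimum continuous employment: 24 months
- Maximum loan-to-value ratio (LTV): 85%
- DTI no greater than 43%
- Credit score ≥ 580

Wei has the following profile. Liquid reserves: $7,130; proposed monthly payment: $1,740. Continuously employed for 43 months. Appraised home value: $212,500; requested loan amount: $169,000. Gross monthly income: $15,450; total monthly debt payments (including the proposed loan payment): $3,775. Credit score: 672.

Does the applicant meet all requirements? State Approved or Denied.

Reserves: 7,130 ÷ 1,740 = 4.1 months (meets 2-month minimum)
Employment 43 ≥ 24 months
LTV: 169,000 ÷ 212,500 = 79.5%, within 85% cap
DTI: 3,775 ÷ 15,450 = 24.4%, within the 43% cap
Credit score 672 ≥ 580 (meets)
All criteria satisfied.

Approved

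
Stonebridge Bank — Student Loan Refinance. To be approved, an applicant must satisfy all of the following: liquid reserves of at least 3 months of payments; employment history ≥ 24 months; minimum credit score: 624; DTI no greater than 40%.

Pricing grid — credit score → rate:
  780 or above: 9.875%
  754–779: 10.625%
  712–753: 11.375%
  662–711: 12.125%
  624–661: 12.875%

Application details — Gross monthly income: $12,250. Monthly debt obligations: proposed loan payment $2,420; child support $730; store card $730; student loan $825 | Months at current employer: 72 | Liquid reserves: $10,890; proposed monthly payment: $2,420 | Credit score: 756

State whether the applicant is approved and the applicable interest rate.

Approved at 10.625%

Credit score 756 ≥ 624 (meets minimum)
Employment 72 ≥ 24 months
Liquid reserves cover 10,890/2,420 = 4.5 months — ≥ 3 required
Total monthly debts = (2,420 + 730 + 730 + 825) = 4,705. DTI = 4,705/12,250 = 38.4% ≤ 40%
All requirements met. Score 756 falls in the 754–779 tier → 10.625%.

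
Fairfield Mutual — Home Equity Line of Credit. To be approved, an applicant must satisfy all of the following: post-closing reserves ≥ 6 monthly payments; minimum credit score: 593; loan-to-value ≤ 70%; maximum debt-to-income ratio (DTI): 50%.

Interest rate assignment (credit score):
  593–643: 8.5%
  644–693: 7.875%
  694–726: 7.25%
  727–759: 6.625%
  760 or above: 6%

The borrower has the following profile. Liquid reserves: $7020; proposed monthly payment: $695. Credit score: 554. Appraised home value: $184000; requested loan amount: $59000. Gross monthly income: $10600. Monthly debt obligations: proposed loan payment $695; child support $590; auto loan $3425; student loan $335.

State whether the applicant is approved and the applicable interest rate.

Credit score 554 < 593 (below minimum)
Total monthly debts = (695 + 590 + 3,425 + 335) = 5,045. Debt-to-income = 5,045/10,600 = 47.6% — meets 50% limit
Reserves: 7,020 ÷ 695 = 10.1 months (meets 6-month minimum)
Loan-to-value = 59,000/184,000 = 32.1% — pass (70% max)
Not all requirements met → denied.

Denied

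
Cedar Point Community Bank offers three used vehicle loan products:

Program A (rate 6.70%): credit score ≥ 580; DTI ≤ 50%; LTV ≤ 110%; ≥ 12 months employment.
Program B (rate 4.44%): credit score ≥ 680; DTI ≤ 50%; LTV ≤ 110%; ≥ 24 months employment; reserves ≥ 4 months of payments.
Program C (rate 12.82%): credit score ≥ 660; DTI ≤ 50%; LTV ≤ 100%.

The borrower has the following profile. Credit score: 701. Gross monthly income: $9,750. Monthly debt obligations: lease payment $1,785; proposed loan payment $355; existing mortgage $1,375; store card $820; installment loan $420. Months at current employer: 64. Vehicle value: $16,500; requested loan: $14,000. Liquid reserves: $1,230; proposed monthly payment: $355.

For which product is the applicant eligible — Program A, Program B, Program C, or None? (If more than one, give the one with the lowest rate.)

Total debts = (1,785 + 355 + 1,375 + 820 + 420) = 4,755; DTI = 4,755/9,750 = 48.8%.
LTV = 14,000/16,500 = 84.8%.
Reserves = 1,230/355 = 3.5 months.
Program A: score 701 ≥ 580; DTI 48.8% ≤ 50%; LTV 84.8% ≤ 110%; employment 64 ≥ 12 mo → qualifies.
Program B: score 701 ≥ 680; DTI 48.8% ≤ 50%; LTV 84.8% ≤ 110%; employment 64 ≥ 24 mo; reserves 3.5 < 4 mo → does not qualify.
Program C: score 701 ≥ 660; DTI 48.8% ≤ 50%; LTV 84.8% ≤ 100% → qualifies.
Qualifying: Program A, Program C. Lowest rate is 6.70% → Program A.

Program A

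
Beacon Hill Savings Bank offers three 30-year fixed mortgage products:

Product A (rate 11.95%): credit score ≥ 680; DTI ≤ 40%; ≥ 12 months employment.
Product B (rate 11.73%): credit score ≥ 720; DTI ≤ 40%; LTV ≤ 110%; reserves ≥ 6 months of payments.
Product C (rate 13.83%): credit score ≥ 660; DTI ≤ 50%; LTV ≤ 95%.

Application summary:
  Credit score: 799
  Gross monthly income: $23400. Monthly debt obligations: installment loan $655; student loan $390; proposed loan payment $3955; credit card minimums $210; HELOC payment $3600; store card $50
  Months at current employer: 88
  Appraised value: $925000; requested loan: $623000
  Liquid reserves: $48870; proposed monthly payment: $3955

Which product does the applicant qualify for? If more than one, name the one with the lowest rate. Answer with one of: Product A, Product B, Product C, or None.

Product B

Total debts = (655 + 390 + 3,955 + 210 + 3,600 + 50) = 8,860; DTI = 8,860/23,400 = 37.9%.
LTV = 623,000/925,000 = 67.4%.
Reserves = 48,870/3,955 = 12.4 months.
Product A: score 799 ≥ 680; DTI 37.9% ≤ 40%; employment 88 ≥ 12 mo → qualifies.
Product B: score 799 ≥ 720; DTI 37.9% ≤ 40%; LTV 67.4% ≤ 110%; reserves 12.4 ≥ 6 mo → qualifies.
Product C: score 799 ≥ 660; DTI 37.9% ≤ 50%; LTV 67.4% ≤ 95% → qualifies.
Qualifying: Product A, Product B, Product C. Lowest rate is 11.73% → Product B.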